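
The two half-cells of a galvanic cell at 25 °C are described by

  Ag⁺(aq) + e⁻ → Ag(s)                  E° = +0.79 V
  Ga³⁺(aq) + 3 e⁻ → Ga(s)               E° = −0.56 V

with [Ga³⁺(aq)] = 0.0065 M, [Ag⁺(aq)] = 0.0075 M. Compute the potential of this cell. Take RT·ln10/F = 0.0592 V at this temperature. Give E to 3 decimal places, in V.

+1.267 V

The Ag⁺/Ag couple has the more positive E°, so it is the cathode; Ga³⁺/Ga is the anode.
The standard potential is +0.79 − (−0.56) = +1.35 V and the balanced reaction transfers n = 3 electrons.
The balanced reaction is 3 Ag⁺(aq) + Ga(s) → 3 Ag(s) + Ga³⁺(aq), so Q = [Ga³⁺(aq)] / [Ag⁺(aq)]^3 = 1.54×10^4 and log Q = 4.188.
By the Nernst equation, E = +1.35 − (0.0592/3)·(4.188) = +1.267 V.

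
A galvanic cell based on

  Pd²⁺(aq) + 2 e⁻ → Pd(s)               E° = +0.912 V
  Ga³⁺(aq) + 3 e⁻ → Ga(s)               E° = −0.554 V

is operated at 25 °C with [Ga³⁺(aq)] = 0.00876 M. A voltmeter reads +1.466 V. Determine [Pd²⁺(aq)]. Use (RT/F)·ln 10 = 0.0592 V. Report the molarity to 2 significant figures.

Pd²⁺/Pd is the cathode (higher E°); E°cell = +0.912 − (−0.554) = +1.466 V with n = 6.
From the Nernst equation, log Q = n(E° − E)/0.0592 = 6·(+1.466 − (+1.466))/0.0592 = 0.000.
The balanced reaction is 3 Pd²⁺(aq) + 2 Ga(s) → 3 Pd(s) + 2 Ga³⁺(aq), so Q = [Ga³⁺(aq)]^2 / [Pd²⁺(aq)]^3.
Solving for the unknown gives log [Pd²⁺(aq)] = −1.372, so [Pd²⁺(aq)] ≈ 0.042 M.

0.042 M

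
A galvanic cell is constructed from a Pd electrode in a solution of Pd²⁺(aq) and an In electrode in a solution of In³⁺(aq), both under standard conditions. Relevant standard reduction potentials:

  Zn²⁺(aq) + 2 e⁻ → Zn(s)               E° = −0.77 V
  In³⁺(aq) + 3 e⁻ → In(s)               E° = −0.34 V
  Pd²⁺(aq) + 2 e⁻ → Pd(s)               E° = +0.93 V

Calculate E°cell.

The Pd²⁺/Pd couple has the higher E°, so Pd ion is reduced (cathode) and In is oxidized (anode).
E°cell = E°(cathode) − E°(anode) = +0.93 − (−0.34) = +1.27 V.

+1.27 V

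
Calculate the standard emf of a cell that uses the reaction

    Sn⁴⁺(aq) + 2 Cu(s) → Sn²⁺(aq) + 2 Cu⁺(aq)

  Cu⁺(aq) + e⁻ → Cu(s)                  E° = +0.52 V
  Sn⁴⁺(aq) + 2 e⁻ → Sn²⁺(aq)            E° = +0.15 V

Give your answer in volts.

Sn⁴⁺(aq) gains electrons, so the Sn⁴⁺/Sn²⁺ couple is the cathode; the Cu⁺/Cu couple is the anode.
E°cell = E°(cathode) − E°(anode) = +0.15 − (+0.52) = −0.37 V.
The negative E°cell means the reaction is non-spontaneous in the direction written.

−0.37 V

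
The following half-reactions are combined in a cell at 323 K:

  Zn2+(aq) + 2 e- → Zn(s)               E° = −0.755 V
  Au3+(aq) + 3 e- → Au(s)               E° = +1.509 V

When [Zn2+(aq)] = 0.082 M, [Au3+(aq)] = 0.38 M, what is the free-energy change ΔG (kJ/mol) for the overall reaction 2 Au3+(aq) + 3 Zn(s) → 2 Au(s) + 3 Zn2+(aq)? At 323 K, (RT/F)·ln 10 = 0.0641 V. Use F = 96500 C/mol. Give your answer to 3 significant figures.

The standard cell potential is +1.509 − (−0.755) = +2.264 V, with n = 6 electrons in the balanced equation.
The reaction quotient is [Zn2+(aq)]^3 / [Au3+(aq)]^2 = 0.00382; by Nernst, E = +2.264 − (0.0641/6)(−2.418) = +2.2898 V.
ΔG = −nFE = −(6)(96500)(+2.2898) J/mol = −1330 kJ/mol.

−1330 kJ/mol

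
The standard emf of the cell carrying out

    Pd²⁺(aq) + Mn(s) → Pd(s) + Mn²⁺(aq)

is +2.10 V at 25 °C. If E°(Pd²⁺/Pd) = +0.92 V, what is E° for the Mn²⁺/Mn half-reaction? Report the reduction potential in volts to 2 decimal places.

−1.18 V

In the reaction as written the Pd²⁺/Pd couple is reduced (cathode) and Mn²⁺/Mn is oxidized (anode), so E°cell = E°(Pd²⁺/Pd) − E°(Mn²⁺/Mn).
E°(Mn²⁺/Mn) = E°(cathode) − E°cell = +0.92 − (+2.10) = −1.18 V.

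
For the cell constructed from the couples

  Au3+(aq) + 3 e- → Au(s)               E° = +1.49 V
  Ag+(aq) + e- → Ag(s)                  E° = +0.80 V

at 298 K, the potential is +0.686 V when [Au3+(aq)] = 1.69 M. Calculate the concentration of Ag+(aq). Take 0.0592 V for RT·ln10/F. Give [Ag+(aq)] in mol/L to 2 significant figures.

1.4 M

The Au³⁺/Au couple has the larger reduction potential, so it is the cathode: E°cell = +1.49 − (+0.80) = +0.69 V and n = 3.
From the Nernst equation, log Q = n(E° − E)/0.0592 = 3·(+0.69 − (+0.686))/0.0592 = 0.203.
The balanced reaction is Au3+(aq) + 3 Ag(s) → Au(s) + 3 Ag+(aq), so Q = [Ag+(aq)]^3 / [Au3+(aq)].
Substituting the known concentrations and solving, log [Ag+(aq)] = 0.144 and [Ag+(aq)] = 1.4 M.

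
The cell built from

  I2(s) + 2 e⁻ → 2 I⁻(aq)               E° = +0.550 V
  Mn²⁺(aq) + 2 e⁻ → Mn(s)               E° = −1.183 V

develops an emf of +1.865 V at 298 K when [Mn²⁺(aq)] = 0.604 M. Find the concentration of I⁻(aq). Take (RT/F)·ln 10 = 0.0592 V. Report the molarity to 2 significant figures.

I₂/I⁻ is the cathode (higher E°); E°cell = +0.550 − (−1.183) = +1.733 V with n = 2.
Rearranging E = E° − (0.0592/n)·log Q gives log Q = 2(+1.733 − (+1.865))/0.0592 = −4.459.
The balanced reaction is I2(s) + Mn(s) → 2 I⁻(aq) + Mn²⁺(aq), so Q = [I⁻(aq)]^2·[Mn²⁺(aq)].
Isolating [I⁻(aq)] in Q = 10^{−4.459} yields log [I⁻(aq)] = −2.120, i.e. 0.0076 M.

0.0076 M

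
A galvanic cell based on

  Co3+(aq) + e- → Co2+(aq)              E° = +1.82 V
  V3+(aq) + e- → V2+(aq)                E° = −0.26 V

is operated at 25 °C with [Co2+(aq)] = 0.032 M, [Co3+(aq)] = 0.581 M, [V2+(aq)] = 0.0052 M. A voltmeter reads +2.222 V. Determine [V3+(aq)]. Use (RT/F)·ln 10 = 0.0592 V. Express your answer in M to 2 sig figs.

0.00038 M

The Co³⁺/Co²⁺ couple has the larger reduction potential, so it is the cathode: E°cell = +1.82 − (−0.26) = +2.08 V and n = 1.
From the Nernst equation, log Q = n(E° − E)/0.0592 = 1·(+2.08 − (+2.222))/0.0592 = −2.399.
The balanced reaction is Co3+(aq) + V2+(aq) → Co2+(aq) + V3+(aq), so Q = ([Co2+(aq)]·[V3+(aq)]) / ([Co3+(aq)]·[V2+(aq)]).
Isolating [V3+(aq)] in Q = 10^{−2.399} yields log [V3+(aq)] = −3.424, i.e. 0.00038 M.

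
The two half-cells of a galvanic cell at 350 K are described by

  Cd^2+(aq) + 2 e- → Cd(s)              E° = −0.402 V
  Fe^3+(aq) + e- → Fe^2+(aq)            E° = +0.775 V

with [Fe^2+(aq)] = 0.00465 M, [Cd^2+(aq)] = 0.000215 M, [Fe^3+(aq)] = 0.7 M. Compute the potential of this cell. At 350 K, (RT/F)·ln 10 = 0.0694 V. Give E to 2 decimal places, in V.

The Fe³⁺/Fe²⁺ couple has the more positive E°, so it is the cathode; Cd²⁺/Cd is the anode.
E°cell = E°cat − E°an = +0.775 − (−0.402) = +1.177 V; n = 2.
For the overall reaction 2 Fe^3+(aq) + Cd(s) → 2 Fe^2+(aq) + Cd^2+(aq), Q = ([Fe^2+(aq)]^2·[Cd^2+(aq)]) / [Fe^3+(aq)]^2 = 9.49×10^−9, giving log Q = −8.023.
By the Nernst equation, E = +1.177 − (0.0694/2)·(−8.023) = +1.46 V.

+1.46 V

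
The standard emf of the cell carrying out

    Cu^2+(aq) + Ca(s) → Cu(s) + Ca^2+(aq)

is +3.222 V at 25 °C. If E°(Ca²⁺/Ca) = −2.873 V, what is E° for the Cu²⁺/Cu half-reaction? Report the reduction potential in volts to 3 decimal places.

In the reaction as written the Cu²⁺/Cu couple is reduced (cathode) and Ca²⁺/Ca is oxidized (anode), so E°cell = E°(Cu²⁺/Cu) − E°(Ca²⁺/Ca).
E°(Cu²⁺/Cu) = E°cell + E°(anode) = +3.222 + (−2.873) = +0.349 V.

+0.349 V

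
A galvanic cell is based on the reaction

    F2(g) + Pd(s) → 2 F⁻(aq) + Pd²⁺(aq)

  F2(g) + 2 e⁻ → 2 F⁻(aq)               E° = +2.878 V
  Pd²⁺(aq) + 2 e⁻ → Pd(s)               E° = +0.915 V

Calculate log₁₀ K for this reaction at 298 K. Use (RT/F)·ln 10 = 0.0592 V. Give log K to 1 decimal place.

log K = 66.3

The F₂/F⁻ couple is reduced (cathode); E°cell = +2.878 − (+0.915) = +1.963 V with n = 2.
At equilibrium E = 0, so log K = nE°cell / 0.0592 = (2)(+1.963) / 0.0592 = 66.3.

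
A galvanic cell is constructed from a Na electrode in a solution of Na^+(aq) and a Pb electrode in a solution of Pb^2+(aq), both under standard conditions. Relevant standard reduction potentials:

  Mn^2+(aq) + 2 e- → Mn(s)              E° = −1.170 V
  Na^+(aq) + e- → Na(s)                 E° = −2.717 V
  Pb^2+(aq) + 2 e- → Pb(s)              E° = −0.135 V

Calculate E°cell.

Of the two couples in this cell, the one with the more positive reduction potential is reduced at the cathode: here that is Pb²⁺/Pb (−0.135 V); Na⁺/Na (−2.717 V) is the anode.
E°cell = E°(cathode) − E°(anode) = −0.135 − (−2.717) = +2.582 V.

+2.582 V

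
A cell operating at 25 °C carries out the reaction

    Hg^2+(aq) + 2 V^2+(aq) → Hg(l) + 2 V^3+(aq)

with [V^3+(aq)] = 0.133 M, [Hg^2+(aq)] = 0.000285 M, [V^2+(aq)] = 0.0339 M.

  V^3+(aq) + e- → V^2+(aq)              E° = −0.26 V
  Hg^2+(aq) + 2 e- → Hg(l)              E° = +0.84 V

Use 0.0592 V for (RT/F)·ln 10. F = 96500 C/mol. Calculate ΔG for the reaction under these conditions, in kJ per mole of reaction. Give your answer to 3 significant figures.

−185 kJ/mol

E°cell = +0.84 − (−0.26) = +1.10 V; the balanced reaction transfers n = 2 electrons.
The reaction quotient is [V^3+(aq)]^2 / ([Hg^2+(aq)]·[V^2+(aq)]^2) = 5.4×10^4; by Nernst, E = +1.10 − (0.0592/2)(4.732) = +0.9599 V.
ΔG = −nFE = −(2)(96500)(+0.9599) J/mol = −185 kJ/mol.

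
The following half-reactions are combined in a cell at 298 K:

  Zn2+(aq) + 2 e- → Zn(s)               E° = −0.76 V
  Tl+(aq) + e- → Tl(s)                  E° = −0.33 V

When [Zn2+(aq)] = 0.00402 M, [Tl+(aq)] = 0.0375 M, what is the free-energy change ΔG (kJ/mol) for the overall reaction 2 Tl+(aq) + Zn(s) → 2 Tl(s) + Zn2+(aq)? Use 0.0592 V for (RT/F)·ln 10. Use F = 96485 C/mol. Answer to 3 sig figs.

The standard cell potential is −0.33 − (−0.76) = +0.43 V, with n = 2 electrons in the balanced equation.
Here Q = [Zn2+(aq)] / [Tl+(aq)]^2 = 2.86 (log Q = 0.456), giving E = +0.43 − (0.0592/2)·(0.456) = +0.4165 V.
ΔG = −nFE = −(2)(96485)(+0.4165) J/mol = −80.4 kJ/mol.

−80.4 kJ/mol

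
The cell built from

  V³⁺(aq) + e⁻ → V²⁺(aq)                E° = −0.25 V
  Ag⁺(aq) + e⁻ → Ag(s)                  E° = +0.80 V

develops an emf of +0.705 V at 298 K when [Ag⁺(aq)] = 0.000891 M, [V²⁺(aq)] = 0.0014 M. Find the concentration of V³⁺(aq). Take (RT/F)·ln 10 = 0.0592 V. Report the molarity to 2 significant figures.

The Ag⁺/Ag couple has the larger reduction potential, so it is the cathode: E°cell = +0.80 − (−0.25) = +1.05 V and n = 1.
From the Nernst equation, log Q = n(E° − E)/0.0592 = 1·(+1.05 − (+0.705))/0.0592 = 5.828.
Balancing electrons gives Ag⁺(aq) + V²⁺(aq) → Ag(s) + V³⁺(aq); thus Q = [V³⁺(aq)] / ([Ag⁺(aq)]·[V²⁺(aq)]).
Solving for the unknown gives log [V³⁺(aq)] = −0.076, so [V³⁺(aq)] ≈ 0.84 M.

0.84 M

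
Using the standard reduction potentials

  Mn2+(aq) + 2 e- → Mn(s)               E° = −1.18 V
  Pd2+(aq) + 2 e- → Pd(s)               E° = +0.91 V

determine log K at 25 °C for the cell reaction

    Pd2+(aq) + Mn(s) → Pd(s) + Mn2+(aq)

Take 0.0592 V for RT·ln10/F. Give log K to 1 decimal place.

log K = 70.6

The Pd²⁺/Pd couple is reduced (cathode); E°cell = +0.91 − (−1.18) = +2.09 V with n = 2.
At equilibrium E = 0, so log K = nE°cell / 0.0592 = (2)(+2.09) / 0.0592 = 70.6.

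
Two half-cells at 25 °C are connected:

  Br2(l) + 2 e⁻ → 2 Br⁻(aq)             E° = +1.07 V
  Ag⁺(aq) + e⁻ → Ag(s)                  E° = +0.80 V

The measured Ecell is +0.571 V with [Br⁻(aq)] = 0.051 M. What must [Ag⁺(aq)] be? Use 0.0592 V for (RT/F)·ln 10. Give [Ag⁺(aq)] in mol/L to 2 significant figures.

With Br₂/Br⁻ at the cathode and Ag⁺/Ag at the anode, E°cell = +1.07 − (+0.80) = +0.27 V (n = 2).
Rearranging E = E° − (0.0592/n)·log Q gives log Q = 2(+0.27 − (+0.571))/0.0592 = −10.169.
For Br2(l) + 2 Ag(s) → 2 Br⁻(aq) + 2 Ag⁺(aq), the reaction quotient is Q = [Br⁻(aq)]^2·[Ag⁺(aq)]^2.
Substituting the known concentrations and solving, log [Ag⁺(aq)] = −3.792 and [Ag⁺(aq)] = 0.00016 M.

0.00016 M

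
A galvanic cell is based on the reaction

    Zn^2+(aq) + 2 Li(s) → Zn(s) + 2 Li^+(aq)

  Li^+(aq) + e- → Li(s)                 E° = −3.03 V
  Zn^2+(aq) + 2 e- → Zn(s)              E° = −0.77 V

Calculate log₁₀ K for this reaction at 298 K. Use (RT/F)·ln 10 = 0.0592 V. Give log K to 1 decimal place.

log K = 76.4

The Zn²⁺/Zn couple is reduced (cathode); E°cell = −0.77 − (−3.03) = +2.26 V with n = 2.
At equilibrium E = 0, so log K = nE°cell / 0.0592 = (2)(+2.26) / 0.0592 = 76.4.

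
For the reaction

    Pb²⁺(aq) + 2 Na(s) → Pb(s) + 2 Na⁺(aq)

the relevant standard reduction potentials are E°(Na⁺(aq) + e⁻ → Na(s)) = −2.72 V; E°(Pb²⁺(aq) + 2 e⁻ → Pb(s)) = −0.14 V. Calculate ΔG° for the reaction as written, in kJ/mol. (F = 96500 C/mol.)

In the reaction as written Pb²⁺(aq) is reduced, so the Pb²⁺/Pb couple is the cathode and Na⁺/Na is the anode.
E°cell = −0.14 − (−2.72) = +2.58 V; balancing electrons gives n = 2.
ΔG° = −nFE°cell = −(2)(96500)(+2.58) J/mol = −498 kJ/mol.

−498 kJ/mol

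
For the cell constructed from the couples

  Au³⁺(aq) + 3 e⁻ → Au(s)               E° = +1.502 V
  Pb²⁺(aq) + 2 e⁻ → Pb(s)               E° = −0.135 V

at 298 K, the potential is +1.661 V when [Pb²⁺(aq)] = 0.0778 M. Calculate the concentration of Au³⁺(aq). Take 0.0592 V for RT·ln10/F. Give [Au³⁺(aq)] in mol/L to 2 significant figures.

The Au³⁺/Au couple has the larger reduction potential, so it is the cathode: E°cell = +1.502 − (−0.135) = +1.637 V and n = 6.
Rearranging E = E° − (0.0592/n)·log Q gives log Q = 6(+1.637 − (+1.661))/0.0592 = −2.432.
For 2 Au³⁺(aq) + 3 Pb(s) → 2 Au(s) + 3 Pb²⁺(aq), the reaction quotient is Q = [Pb²⁺(aq)]^3 / [Au³⁺(aq)]^2.
Solving for the unknown gives log [Au³⁺(aq)] = −0.448, so [Au³⁺(aq)] ≈ 0.36 M.

0.36 M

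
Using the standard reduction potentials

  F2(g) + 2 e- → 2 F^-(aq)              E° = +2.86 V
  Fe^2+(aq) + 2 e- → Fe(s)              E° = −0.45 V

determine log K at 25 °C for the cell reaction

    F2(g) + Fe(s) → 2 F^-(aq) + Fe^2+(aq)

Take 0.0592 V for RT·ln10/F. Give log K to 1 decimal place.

The F₂/F⁻ couple is reduced (cathode); E°cell = +2.86 − (−0.45) = +3.31 V with n = 2.
At equilibrium E = 0, so log K = nE°cell / 0.0592 = (2)(+3.31) / 0.0592 = 111.8.

log K = 111.8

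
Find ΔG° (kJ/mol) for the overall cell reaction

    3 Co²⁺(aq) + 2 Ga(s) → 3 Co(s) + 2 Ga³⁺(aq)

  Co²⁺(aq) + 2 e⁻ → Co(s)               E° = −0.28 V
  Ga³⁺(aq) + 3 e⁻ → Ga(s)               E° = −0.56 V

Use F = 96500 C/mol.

In the reaction as written Co²⁺(aq) is reduced, so the Co²⁺/Co couple is the cathode and Ga³⁺/Ga is the anode.
E°cell = −0.28 − (−0.56) = +0.28 V; balancing electrons gives n = 6.
ΔG° = −nFE°cell = −(6)(96500)(+0.28) J/mol = −162 kJ/mol.

−162 kJ/mol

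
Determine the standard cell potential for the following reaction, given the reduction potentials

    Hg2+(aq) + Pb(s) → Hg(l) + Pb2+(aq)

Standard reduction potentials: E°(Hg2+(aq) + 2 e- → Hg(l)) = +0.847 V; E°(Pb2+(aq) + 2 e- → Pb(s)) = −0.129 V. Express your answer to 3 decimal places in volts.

+0.976 V

In the reaction as written, Hg2+(aq) is reduced (cathode) and Pb2+(aq) is produced by oxidation at the anode.
E°cell = E°(cathode) − E°(anode) = +0.847 − (−0.129) = +0.976 V.
The positive value indicates the reaction is spontaneous as written.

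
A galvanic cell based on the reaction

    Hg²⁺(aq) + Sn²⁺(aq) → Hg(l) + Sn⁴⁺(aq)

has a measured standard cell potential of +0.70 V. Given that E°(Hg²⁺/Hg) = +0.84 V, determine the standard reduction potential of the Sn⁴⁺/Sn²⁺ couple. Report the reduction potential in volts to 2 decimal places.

In the reaction as written the Hg²⁺/Hg couple is reduced (cathode) and Sn⁴⁺/Sn²⁺ is oxidized (anode), so E°cell = E°(Hg²⁺/Hg) − E°(Sn⁴⁺/Sn²⁺).
E°(Sn⁴⁺/Sn²⁺) = E°(cathode) − E°cell = +0.84 − (+0.70) = +0.14 V.

+0.14 V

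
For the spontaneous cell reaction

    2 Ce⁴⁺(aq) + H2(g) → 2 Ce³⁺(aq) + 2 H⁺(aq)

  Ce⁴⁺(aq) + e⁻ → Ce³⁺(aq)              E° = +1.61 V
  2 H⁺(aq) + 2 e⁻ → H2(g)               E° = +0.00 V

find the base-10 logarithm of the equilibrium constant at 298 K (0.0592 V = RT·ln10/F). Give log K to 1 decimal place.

The Ce⁴⁺/Ce³⁺ couple is reduced (cathode); E°cell = +1.61 − (+0.00) = +1.61 V with n = 2.
At equilibrium E = 0, so log K = nE°cell / 0.0592 = (2)(+1.61) / 0.0592 = 54.4.

log K = 54.4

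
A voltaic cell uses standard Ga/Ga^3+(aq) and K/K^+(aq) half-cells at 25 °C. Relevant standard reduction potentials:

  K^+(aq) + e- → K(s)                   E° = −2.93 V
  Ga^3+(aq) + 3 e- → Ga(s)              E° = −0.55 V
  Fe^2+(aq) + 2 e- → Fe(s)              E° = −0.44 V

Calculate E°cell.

The Ga³⁺/Ga couple has the higher E°, so Ga ion is reduced (cathode) and K is oxidized (anode).
E°cell = E°(cathode) − E°(anode) = −0.55 − (−2.93) = +2.38 V.

+2.38 V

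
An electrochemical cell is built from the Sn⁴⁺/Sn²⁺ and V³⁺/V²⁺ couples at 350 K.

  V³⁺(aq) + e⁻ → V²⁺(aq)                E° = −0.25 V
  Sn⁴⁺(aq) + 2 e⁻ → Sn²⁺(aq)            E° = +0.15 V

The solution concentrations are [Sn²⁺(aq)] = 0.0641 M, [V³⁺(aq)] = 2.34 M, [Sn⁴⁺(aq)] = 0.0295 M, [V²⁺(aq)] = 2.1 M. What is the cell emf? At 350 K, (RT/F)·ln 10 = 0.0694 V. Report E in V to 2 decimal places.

+0.39 V

The Sn⁴⁺/Sn²⁺ couple has the more positive E°, so it is the cathode; V³⁺/V²⁺ is the anode.
The standard potential is +0.15 − (−0.25) = +0.40 V and the balanced reaction transfers n = 2 electrons.
Balancing gives Sn⁴⁺(aq) + 2 V²⁺(aq) → Sn²⁺(aq) + 2 V³⁺(aq); hence Q = ([Sn²⁺(aq)]·[V³⁺(aq)]^2) / ([Sn⁴⁺(aq)]·[V²⁺(aq)]^2) = 2.7 (log Q = 0.431).
By the Nernst equation, E = +0.40 − (0.0694/2)·(0.431) = +0.39 V.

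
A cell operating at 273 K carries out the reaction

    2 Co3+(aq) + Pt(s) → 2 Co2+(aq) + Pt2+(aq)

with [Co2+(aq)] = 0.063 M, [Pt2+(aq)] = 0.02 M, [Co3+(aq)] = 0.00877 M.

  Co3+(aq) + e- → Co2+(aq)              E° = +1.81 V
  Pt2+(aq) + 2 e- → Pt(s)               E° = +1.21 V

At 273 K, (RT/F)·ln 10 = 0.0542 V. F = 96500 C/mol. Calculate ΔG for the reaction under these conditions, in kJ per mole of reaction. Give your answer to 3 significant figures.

−116 kJ/mol

The standard cell potential is +1.81 − (+1.21) = +0.60 V, with n = 2 electrons in the balanced equation.
Here Q = ([Co2+(aq)]^2·[Pt2+(aq)]) / [Co3+(aq)]^2 = 1.03 (log Q = 0.014), giving E = +0.60 − (0.0542/2)·(0.014) = +0.5996 V.
Then ΔG = −nFE = −2 × 96500 × +0.5996 J/mol = −116 kJ/mol.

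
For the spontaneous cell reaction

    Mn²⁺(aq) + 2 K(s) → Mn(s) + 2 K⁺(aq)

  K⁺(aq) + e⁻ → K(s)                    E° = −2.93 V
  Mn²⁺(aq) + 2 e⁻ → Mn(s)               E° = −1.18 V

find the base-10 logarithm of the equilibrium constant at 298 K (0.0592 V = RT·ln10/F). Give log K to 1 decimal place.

The Mn²⁺/Mn couple is reduced (cathode); E°cell = −1.18 − (−2.93) = +1.75 V with n = 2.
At equilibrium E = 0, so log K = nE°cell / 0.0592 = (2)(+1.75) / 0.0592 = 59.1.

log K = 59.1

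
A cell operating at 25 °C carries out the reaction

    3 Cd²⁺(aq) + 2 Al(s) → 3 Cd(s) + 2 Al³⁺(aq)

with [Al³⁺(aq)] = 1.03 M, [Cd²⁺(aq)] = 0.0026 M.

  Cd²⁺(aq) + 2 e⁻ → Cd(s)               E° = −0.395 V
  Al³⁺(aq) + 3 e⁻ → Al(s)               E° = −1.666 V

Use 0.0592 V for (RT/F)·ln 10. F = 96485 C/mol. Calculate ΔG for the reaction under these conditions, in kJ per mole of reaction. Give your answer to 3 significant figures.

With Cd²⁺/Cd reduced at the cathode, E°cell = −0.395 − (−1.666) = +1.271 V and n = 6.
Q = [Al³⁺(aq)]^2 / [Cd²⁺(aq)]^3 = 6.04×10^7, so log Q = 7.781 and E = +1.271 − (0.0592/6)(7.781) = +1.1942 V.
ΔG = −nFE = −(6)(96485)(+1.1942) J/mol = −691 kJ/mol.

−691 kJ/mol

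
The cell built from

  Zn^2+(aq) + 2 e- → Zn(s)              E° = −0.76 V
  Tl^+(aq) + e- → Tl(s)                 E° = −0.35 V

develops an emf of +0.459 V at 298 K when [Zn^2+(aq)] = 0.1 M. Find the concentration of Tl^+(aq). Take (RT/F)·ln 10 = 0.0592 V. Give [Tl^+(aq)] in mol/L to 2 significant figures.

2.1 M

The Tl⁺/Tl couple has the larger reduction potential, so it is the cathode: E°cell = −0.35 − (−0.76) = +0.41 V and n = 2.
Since E = E° − (0.0592/n)·log Q, log Q = n(E° − E)/0.0592 = −1.655.
Balancing electrons gives 2 Tl^+(aq) + Zn(s) → 2 Tl(s) + Zn^2+(aq); thus Q = [Zn^2+(aq)] / [Tl^+(aq)]^2.
Substituting the known concentrations and solving, log [Tl^+(aq)] = 0.328 and [Tl^+(aq)] = 2.1 M.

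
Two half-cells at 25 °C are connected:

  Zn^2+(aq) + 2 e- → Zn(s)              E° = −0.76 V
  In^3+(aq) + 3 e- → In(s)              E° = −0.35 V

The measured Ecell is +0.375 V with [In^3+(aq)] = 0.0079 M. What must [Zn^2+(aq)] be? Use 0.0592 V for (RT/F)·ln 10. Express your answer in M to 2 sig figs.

0.60 M

The In³⁺/In couple has the larger reduction potential, so it is the cathode: E°cell = −0.35 − (−0.76) = +0.41 V and n = 6.
From the Nernst equation, log Q = n(E° − E)/0.0592 = 6·(+0.41 − (+0.375))/0.0592 = 3.547.
Balancing electrons gives 2 In^3+(aq) + 3 Zn(s) → 2 In(s) + 3 Zn^2+(aq); thus Q = [Zn^2+(aq)]^3 / [In^3+(aq)]^2.
Isolating [Zn^2+(aq)] in Q = 10^{3.547} yields log [Zn^2+(aq)] = −0.219, i.e. 0.60 M.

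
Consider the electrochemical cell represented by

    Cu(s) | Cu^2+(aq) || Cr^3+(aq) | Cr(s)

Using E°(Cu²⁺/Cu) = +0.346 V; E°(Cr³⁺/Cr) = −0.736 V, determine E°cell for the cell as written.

−1.082 V

By convention the left-hand electrode in cell notation is the anode (oxidation) and the right-hand electrode is the cathode (reduction).
E°cell = E°(right) − E°(left) = −0.736 − (+0.346) = −1.082 V.
The negative sign shows that, as written, the cell would require an external voltage to drive the reaction.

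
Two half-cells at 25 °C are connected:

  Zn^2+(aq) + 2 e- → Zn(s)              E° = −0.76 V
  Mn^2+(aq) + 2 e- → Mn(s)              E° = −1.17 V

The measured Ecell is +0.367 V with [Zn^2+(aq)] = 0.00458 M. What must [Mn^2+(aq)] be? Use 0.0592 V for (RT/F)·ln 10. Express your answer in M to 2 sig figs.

Zn²⁺/Zn is the cathode (higher E°); E°cell = −0.76 − (−1.17) = +0.41 V with n = 2.
Rearranging E = E° − (0.0592/n)·log Q gives log Q = 2(+0.41 − (+0.367))/0.0592 = 1.453.
For Zn^2+(aq) + Mn(s) → Zn(s) + Mn^2+(aq), the reaction quotient is Q = [Mn^2+(aq)] / [Zn^2+(aq)].
Solving for the unknown gives log [Mn^2+(aq)] = −0.886, so [Mn^2+(aq)] ≈ 0.13 M.

0.13 M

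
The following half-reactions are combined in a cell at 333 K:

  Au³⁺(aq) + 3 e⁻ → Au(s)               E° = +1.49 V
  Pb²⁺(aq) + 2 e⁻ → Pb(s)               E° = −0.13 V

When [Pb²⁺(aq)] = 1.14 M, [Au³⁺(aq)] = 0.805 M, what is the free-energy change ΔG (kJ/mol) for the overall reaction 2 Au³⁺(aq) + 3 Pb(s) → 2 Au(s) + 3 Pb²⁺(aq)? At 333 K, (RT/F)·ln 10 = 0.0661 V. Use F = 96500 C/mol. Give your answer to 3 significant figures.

−936 kJ/mol

With Au³⁺/Au reduced at the cathode, E°cell = +1.49 − (−0.13) = +1.62 V and n = 6.
The reaction quotient is [Pb²⁺(aq)]^3 / [Au³⁺(aq)]^2 = 2.29; by Nernst, E = +1.62 − (0.0661/6)(0.359) = +1.6160 V.
Finally ΔG = −nFE = −(6)(96500 C/mol)(+1.6160 V) = −936 kJ/mol.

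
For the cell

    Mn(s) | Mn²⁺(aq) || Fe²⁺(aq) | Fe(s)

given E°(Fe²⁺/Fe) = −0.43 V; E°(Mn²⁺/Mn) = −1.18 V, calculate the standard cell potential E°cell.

By convention the left-hand electrode in cell notation is the anode (oxidation) and the right-hand electrode is the cathode (reduction).
E°cell = E°(right) − E°(left) = −0.43 − (−1.18) = +0.75 V.

+0.75 V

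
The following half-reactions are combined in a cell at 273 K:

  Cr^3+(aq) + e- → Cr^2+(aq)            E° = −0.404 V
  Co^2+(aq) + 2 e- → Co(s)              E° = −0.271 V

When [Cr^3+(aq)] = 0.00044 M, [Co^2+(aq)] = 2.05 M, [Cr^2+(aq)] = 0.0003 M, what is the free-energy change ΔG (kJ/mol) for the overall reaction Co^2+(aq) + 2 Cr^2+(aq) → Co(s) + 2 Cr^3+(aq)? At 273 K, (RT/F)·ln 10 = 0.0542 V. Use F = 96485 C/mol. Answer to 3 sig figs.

With Co²⁺/Co reduced at the cathode, E°cell = −0.271 − (−0.404) = +0.133 V and n = 2.
Q = [Cr^3+(aq)]^2 / ([Co^2+(aq)]·[Cr^2+(aq)]^2) = 1.05, so log Q = 0.021 and E = +0.133 − (0.0542/2)(0.021) = +0.1324 V.
ΔG = −nFE = −(2)(96485)(+0.1324) J/mol = −25.5 kJ/mol.

−25.5 kJ/mol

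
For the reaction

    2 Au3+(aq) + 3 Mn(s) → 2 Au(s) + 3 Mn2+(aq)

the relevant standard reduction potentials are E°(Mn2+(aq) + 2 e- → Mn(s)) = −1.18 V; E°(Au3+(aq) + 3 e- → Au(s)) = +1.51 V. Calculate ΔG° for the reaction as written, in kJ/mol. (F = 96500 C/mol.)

−1558 kJ/mol

In the reaction as written Au3+(aq) is reduced, so the Au³⁺/Au couple is the cathode and Mn²⁺/Mn is the anode.
E°cell = +1.51 − (−1.18) = +2.69 V; balancing electrons gives n = 6.
ΔG° = −nFE°cell = −(6)(96500)(+2.69) J/mol = −1558 kJ/mol.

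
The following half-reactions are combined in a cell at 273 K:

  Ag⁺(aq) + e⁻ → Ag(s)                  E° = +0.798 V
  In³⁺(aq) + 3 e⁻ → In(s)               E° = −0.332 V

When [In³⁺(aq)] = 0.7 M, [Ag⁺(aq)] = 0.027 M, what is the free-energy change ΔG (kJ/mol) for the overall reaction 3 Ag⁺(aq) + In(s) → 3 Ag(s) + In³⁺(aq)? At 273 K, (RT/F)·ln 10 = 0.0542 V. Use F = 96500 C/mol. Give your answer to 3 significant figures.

The standard cell potential is +0.798 − (−0.332) = +1.130 V, with n = 3 electrons in the balanced equation.
Here Q = [In³⁺(aq)] / [Ag⁺(aq)]^3 = 3.56×10^4 (log Q = 4.551), giving E = +1.130 − (0.0542/3)·(4.551) = +1.0478 V.
ΔG = −nFE = −(3)(96500)(+1.0478) J/mol = −303 kJ/mol.

−303 kJ/mol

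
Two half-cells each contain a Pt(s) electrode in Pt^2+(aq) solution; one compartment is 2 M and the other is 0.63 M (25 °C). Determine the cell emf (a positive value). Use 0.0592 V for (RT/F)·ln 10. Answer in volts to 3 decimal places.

0.015 V

For a concentration cell E°cell = 0, since both electrodes use the same couple.
The compartment with the higher Pt^2+(aq) concentration (2 M) acts as the cathode; ions are reduced there and produced at the dilute (0.63 M) anode.
With n = 2, Ecell = −(0.0592/2)·log([dilute]/[conc]) = −(0.0592/2)·log(0.63/2) = +0.015 V.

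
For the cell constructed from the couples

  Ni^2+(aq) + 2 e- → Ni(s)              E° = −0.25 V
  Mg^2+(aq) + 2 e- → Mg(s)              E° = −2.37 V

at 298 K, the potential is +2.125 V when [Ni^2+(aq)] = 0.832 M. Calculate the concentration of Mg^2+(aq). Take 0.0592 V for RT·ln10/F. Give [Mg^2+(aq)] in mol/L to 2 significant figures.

Ni²⁺/Ni is the cathode (higher E°); E°cell = −0.25 − (−2.37) = +2.12 V with n = 2.
Since E = E° − (0.0592/n)·log Q, log Q = n(E° − E)/0.0592 = −0.169.
The balanced reaction is Ni^2+(aq) + Mg(s) → Ni(s) + Mg^2+(aq), so Q = [Mg^2+(aq)] / [Ni^2+(aq)].
Solving for the unknown gives log [Mg^2+(aq)] = −0.249, so [Mg^2+(aq)] ≈ 0.56 M.

0.56 M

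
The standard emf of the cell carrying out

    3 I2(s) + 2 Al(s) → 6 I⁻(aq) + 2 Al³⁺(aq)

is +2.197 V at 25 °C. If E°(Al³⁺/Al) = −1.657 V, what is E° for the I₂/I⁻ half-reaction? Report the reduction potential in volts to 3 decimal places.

+0.540 V

In the reaction as written the I₂/I⁻ couple is reduced (cathode) and Al³⁺/Al is oxidized (anode), so E°cell = E°(I₂/I⁻) − E°(Al³⁺/Al).
E°(I₂/I⁻) = E°cell + E°(anode) = +2.197 + (−1.657) = +0.540 V.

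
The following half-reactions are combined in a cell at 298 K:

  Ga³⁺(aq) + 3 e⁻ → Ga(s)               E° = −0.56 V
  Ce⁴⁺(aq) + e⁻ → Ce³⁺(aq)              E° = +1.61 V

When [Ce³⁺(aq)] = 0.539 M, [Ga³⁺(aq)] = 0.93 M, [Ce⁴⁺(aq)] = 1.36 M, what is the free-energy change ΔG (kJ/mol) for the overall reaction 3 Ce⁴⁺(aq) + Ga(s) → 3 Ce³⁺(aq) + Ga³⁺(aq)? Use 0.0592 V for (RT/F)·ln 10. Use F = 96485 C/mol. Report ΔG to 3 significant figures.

E°cell = +1.61 − (−0.56) = +2.17 V; the balanced reaction transfers n = 3 electrons.
The reaction quotient is ([Ce³⁺(aq)]^3·[Ga³⁺(aq)]) / [Ce⁴⁺(aq)]^3 = 0.0579; by Nernst, E = +2.17 − (0.0592/3)(−1.237) = +2.1944 V.
Finally ΔG = −nFE = −(3)(96485 C/mol)(+2.1944 V) = −635 kJ/mol.

−635 kJ/mol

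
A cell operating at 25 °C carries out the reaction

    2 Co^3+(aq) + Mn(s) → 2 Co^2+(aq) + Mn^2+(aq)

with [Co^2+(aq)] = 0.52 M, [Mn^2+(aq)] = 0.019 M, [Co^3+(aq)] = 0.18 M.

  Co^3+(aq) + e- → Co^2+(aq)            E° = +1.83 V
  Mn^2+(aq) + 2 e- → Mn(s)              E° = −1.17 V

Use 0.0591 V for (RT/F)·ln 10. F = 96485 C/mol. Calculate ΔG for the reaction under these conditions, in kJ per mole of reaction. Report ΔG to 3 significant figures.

With Co³⁺/Co²⁺ reduced at the cathode, E°cell = +1.83 − (−1.17) = +3.00 V and n = 2.
The reaction quotient is ([Co^2+(aq)]^2·[Mn^2+(aq)]) / [Co^3+(aq)]^2 = 0.159; by Nernst, E = +3.00 − (0.0591/2)(−0.800) = +3.0236 V.
ΔG = −nFE = −(2)(96485)(+3.0236) J/mol = −583 kJ/mol.

−583 kJ/mol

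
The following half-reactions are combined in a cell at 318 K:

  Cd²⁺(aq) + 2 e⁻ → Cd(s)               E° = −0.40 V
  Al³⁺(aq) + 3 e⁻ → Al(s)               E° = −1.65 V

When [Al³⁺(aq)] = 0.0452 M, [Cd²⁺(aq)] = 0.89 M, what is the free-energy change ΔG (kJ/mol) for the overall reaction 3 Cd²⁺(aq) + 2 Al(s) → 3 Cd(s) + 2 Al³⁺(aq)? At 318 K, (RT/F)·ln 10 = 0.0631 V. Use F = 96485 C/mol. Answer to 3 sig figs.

−739 kJ/mol

With Cd²⁺/Cd reduced at the cathode, E°cell = −0.40 − (−1.65) = +1.25 V and n = 6.
The reaction quotient is [Al³⁺(aq)]^2 / [Cd²⁺(aq)]^3 = 0.0029; by Nernst, E = +1.25 − (0.0631/6)(−2.538) = +1.2767 V.
Finally ΔG = −nFE = −(6)(96485 C/mol)(+1.2767 V) = −739 kJ/mol.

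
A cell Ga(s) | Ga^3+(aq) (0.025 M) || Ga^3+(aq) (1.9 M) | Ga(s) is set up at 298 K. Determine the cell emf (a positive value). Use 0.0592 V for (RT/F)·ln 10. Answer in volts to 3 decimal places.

0.037 V

For a concentration cell E°cell = 0, since both electrodes use the same couple.
The compartment with the higher Ga^3+(aq) concentration (1.9 M) acts as the cathode; ions are reduced there and produced at the dilute (0.025 M) anode.
With n = 3, Ecell = −(0.0592/3)·log([dilute]/[conc]) = −(0.0592/3)·log(0.025/1.9) = +0.037 V.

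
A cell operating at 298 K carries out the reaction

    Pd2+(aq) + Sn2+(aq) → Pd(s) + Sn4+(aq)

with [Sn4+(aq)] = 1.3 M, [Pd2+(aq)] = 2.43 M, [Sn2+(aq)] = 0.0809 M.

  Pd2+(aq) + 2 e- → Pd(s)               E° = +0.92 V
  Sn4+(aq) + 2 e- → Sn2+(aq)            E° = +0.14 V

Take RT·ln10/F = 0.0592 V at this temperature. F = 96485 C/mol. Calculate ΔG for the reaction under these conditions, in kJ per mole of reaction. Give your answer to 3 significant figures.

−146 kJ/mol

With Pd²⁺/Pd reduced at the cathode, E°cell = +0.92 − (+0.14) = +0.78 V and n = 2.
Q = [Sn4+(aq)] / ([Pd2+(aq)]·[Sn2+(aq)]) = 6.61, so log Q = 0.820 and E = +0.78 − (0.0592/2)(0.820) = +0.7557 V.
Finally ΔG = −nFE = −(2)(96485 C/mol)(+0.7557 V) = −146 kJ/mol.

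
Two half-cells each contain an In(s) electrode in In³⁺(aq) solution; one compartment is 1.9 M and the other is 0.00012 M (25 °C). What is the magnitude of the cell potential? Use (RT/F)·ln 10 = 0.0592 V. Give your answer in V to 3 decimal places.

For a concentration cell E°cell = 0, since both electrodes use the same couple.
The compartment with the higher In³⁺(aq) concentration (1.9 M) acts as the cathode; ions are reduced there and produced at the dilute (0.00012 M) anode.
With n = 3, Ecell = −(0.0592/3)·log([dilute]/[conc]) = −(0.0592/3)·log(0.00012/1.9) = +0.083 V.

0.083 V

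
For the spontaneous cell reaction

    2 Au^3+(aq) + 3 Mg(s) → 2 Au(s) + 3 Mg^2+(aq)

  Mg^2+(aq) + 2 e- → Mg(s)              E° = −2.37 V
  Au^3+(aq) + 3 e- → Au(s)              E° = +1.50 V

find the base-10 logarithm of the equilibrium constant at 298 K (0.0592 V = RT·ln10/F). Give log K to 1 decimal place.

The Au³⁺/Au couple is reduced (cathode); E°cell = +1.50 − (−2.37) = +3.87 V with n = 6.
At equilibrium E = 0, so log K = nE°cell / 0.0592 = (6)(+3.87) / 0.0592 = 392.2.

log K = 392.2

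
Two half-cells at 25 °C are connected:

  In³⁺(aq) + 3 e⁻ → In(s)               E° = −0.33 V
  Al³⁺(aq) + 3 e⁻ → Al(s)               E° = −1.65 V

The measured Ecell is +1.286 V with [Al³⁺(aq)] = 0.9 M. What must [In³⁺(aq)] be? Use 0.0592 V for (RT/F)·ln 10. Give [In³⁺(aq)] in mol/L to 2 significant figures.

In³⁺/In is the cathode (higher E°); E°cell = −0.33 − (−1.65) = +1.32 V with n = 3.
Since E = E° − (0.0592/n)·log Q, log Q = n(E° − E)/0.0592 = 1.723.
Balancing electrons gives In³⁺(aq) + Al(s) → In(s) + Al³⁺(aq); thus Q = [Al³⁺(aq)] / [In³⁺(aq)].
Solving for the unknown gives log [In³⁺(aq)] = −1.769, so [In³⁺(aq)] ≈ 0.017 M.

0.017 M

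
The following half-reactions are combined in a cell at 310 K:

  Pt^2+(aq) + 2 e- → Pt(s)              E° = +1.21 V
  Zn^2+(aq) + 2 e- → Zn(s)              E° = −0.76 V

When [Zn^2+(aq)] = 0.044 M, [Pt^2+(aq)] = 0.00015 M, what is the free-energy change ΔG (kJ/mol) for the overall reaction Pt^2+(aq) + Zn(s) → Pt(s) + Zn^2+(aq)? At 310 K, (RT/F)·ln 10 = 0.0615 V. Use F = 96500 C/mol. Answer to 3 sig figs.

−366 kJ/mol

With Pt²⁺/Pt reduced at the cathode, E°cell = +1.21 − (−0.76) = +1.97 V and n = 2.
Q = [Zn^2+(aq)] / [Pt^2+(aq)] = 293, so log Q = 2.467 and E = +1.97 − (0.0615/2)(2.467) = +1.8941 V.
Finally ΔG = −nFE = −(2)(96500 C/mol)(+1.8941 V) = −366 kJ/mol.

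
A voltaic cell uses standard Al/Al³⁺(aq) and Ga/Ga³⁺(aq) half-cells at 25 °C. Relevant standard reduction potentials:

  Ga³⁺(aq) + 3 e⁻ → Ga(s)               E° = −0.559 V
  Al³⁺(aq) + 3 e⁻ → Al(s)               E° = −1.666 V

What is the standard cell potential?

+1.107 V

The Ga³⁺/Ga couple has the higher E°, so Ga ion is reduced (cathode) and Al is oxidized (anode).
E°cell = E°(cathode) − E°(anode) = −0.559 − (−1.666) = +1.107 V.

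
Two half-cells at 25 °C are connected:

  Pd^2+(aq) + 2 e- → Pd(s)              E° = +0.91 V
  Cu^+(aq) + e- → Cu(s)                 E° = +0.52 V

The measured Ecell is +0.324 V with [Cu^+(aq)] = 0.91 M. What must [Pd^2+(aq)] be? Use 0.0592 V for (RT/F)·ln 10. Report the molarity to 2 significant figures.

0.0049 M

With Pd²⁺/Pd at the cathode and Cu⁺/Cu at the anode, E°cell = +0.91 − (+0.52) = +0.39 V (n = 2).
Since E = E° − (0.0592/n)·log Q, log Q = n(E° − E)/0.0592 = 2.230.
For Pd^2+(aq) + 2 Cu(s) → Pd(s) + 2 Cu^+(aq), the reaction quotient is Q = [Cu^+(aq)]^2 / [Pd^2+(aq)].
Solving for the unknown gives log [Pd^2+(aq)] = −2.312, so [Pd^2+(aq)] ≈ 0.0049 M.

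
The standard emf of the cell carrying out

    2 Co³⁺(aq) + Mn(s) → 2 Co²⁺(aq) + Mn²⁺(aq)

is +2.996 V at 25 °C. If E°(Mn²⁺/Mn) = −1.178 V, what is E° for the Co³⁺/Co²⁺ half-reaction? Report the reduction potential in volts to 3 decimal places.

+1.818 V

In the reaction as written the Co³⁺/Co²⁺ couple is reduced (cathode) and Mn²⁺/Mn is oxidized (anode), so E°cell = E°(Co³⁺/Co²⁺) − E°(Mn²⁺/Mn).
E°(Co³⁺/Co²⁺) = E°cell + E°(anode) = +2.996 + (−1.178) = +1.818 V.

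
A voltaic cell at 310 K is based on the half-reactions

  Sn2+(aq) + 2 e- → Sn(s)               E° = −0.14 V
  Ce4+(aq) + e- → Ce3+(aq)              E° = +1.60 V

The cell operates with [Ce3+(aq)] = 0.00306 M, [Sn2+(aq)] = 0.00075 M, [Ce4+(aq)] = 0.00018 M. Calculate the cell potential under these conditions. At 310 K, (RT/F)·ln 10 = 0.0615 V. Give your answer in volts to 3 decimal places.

Since E°(Ce⁴⁺/Ce³⁺) > E°(Sn²⁺/Sn), Ce⁴⁺/Ce³⁺ serves as the cathode.
The standard potential is +1.60 − (−0.14) = +1.74 V and the balanced reaction transfers n = 2 electrons.
For the overall reaction 2 Ce4+(aq) + Sn(s) → 2 Ce3+(aq) + Sn2+(aq), Q = ([Ce3+(aq)]^2·[Sn2+(aq)]) / [Ce4+(aq)]^2 = 0.217, giving log Q = −0.664.
E = E° − (0.0615/n)·log Q = +1.74 − (0.0615/2)(−0.664) = +1.760 V.

+1.760 V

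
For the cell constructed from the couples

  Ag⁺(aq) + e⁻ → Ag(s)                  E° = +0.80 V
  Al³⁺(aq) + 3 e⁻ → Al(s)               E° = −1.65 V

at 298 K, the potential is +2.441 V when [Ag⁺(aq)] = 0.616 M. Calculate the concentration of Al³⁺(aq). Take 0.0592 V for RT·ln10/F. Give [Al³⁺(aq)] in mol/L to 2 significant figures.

0.67 M

Ag⁺/Ag is the cathode (higher E°); E°cell = +0.80 − (−1.65) = +2.45 V with n = 3.
From the Nernst equation, log Q = n(E° − E)/0.0592 = 3·(+2.45 − (+2.441))/0.0592 = 0.456.
Balancing electrons gives 3 Ag⁺(aq) + Al(s) → 3 Ag(s) + Al³⁺(aq); thus Q = [Al³⁺(aq)] / [Ag⁺(aq)]^3.
Isolating [Al³⁺(aq)] in Q = 10^{0.456} yields log [Al³⁺(aq)] = −0.175, i.e. 0.67 M.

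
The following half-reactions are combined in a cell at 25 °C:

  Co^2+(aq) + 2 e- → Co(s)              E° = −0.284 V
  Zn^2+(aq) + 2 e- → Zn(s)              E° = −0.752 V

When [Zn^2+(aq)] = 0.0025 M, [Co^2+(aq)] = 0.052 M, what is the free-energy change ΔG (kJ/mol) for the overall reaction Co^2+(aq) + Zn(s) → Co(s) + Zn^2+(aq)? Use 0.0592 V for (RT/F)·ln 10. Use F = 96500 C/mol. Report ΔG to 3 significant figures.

−97.9 kJ/mol

E°cell = −0.284 − (−0.752) = +0.468 V; the balanced reaction transfers n = 2 electrons.
Here Q = [Zn^2+(aq)] / [Co^2+(aq)] = 0.0481 (log Q = −1.318), giving E = +0.468 − (0.0592/2)·(−1.318) = +0.5070 V.
ΔG = −nFE = −(2)(96500)(+0.5070) J/mol = −97.9 kJ/mol.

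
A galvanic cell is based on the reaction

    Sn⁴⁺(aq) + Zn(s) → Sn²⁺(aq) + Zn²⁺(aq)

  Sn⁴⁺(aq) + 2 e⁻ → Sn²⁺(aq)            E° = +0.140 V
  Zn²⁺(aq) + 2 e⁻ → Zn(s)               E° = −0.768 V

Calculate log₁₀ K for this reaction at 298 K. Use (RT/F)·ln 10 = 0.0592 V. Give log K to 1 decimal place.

The Sn⁴⁺/Sn²⁺ couple is reduced (cathode); E°cell = +0.140 − (−0.768) = +0.908 V with n = 2.
At equilibrium E = 0, so log K = nE°cell / 0.0592 = (2)(+0.908) / 0.0592 = 30.7.

log K = 30.7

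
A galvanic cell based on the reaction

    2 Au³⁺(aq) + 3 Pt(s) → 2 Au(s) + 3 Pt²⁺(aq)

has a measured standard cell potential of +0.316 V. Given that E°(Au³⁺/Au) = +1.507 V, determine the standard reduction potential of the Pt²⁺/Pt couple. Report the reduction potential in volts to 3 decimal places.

+1.191 V

In the reaction as written the Au³⁺/Au couple is reduced (cathode) and Pt²⁺/Pt is oxidized (anode), so E°cell = E°(Au³⁺/Au) − E°(Pt²⁺/Pt).
E°(Pt²⁺/Pt) = E°(cathode) − E°cell = +1.507 − (+0.316) = +1.191 V.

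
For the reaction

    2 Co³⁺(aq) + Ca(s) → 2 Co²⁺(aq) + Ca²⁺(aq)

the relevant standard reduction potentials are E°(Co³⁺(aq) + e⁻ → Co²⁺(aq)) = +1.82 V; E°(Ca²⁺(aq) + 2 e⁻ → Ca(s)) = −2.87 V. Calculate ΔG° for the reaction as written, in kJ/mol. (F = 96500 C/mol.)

−905 kJ/mol

In the reaction as written Co³⁺(aq) is reduced, so the Co³⁺/Co²⁺ couple is the cathode and Ca²⁺/Ca is the anode.
E°cell = +1.82 − (−2.87) = +4.69 V; balancing electrons gives n = 2.
ΔG° = −nFE°cell = −(2)(96500)(+4.69) J/mol = −905 kJ/mol.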